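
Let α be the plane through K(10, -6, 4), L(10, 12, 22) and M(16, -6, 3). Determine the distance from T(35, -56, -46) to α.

KL = (0, 18, 18) and KM = (6, 0, -1), so a normal is n = KL × KM = (-18, 108, -108).
n = (-18, 108, -108); n·P − (-1260) = -450; |n| = 18√73; distance = 450/(18√73) = 25/√73.

25√73/73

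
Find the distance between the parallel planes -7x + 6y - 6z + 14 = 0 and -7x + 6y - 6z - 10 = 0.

24/11

Both planes have normal n = (-7, 6, -6), |n| = 11. Any point on the first plane is at distance |10 − (-14)|/|n| = 24/11 from the second.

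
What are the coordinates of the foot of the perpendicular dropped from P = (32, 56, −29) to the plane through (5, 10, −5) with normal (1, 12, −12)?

The perpendicular from P has direction n = (1, 12, −12): r = (32, 56, −29) + μ(1, 12, −12).
Substitute into the plane: n·(P + μn) = 185 gives 1052 + 289μ = 185, so μ = -3.
Foot = (32, 56, −29) + (-3)·(1, 12, −12) = (29, 20, 7).

(29, 20, 7)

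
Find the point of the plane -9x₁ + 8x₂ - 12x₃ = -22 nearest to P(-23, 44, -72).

(22, 4, -12)

n = (-9, 8, -12), |n|² = 289, and n·P − (-22) = 1445.
t = 1445/289 = 5, so the foot is P − t·n = (-23, 44, -72) − 5·(-9, 8, -12) = (22, 4, -12).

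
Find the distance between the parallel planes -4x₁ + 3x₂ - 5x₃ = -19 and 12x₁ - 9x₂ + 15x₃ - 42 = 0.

√2/2

Divide the second equation by -3 to match normals: -4x₁ + 3x₂ - 5x₃ = -14.
Both planes have normal n = (-4, 3, -5), |n| = 5√2. Any point on the first plane is at distance |(-14) − (-19)|/|n| = 5/(5√2) = √2/2 from the second.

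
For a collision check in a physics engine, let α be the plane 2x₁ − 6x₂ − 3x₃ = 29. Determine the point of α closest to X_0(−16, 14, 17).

n = (2, −6, −3), |n|² = 49, and n·X_0 − 29 = -196.
t = -196/49 = -4, so the foot is X_0 − t·n = (−16, 14, 17) − (-4)·(2, −6, −3) = (−8, −10, 5).

(-8, -10, 5)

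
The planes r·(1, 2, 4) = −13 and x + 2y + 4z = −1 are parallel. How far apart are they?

12/√21

With common normal n = (1, 2, 4) (|n| = √21), the distance is |(-13) − (-1)|/|n| = 12/√21 = 4√21/7.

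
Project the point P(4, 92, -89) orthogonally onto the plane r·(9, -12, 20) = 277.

(49, 32, 11)

The perpendicular from P has direction n = (9, -12, 20): r = (4, 92, -89) + t(9, -12, 20).
Substitute into the plane: n·(P + tn) = 277 gives -2848 + 625t = 277, so t = 5.
Foot = (4, 92, -89) + 5·(9, -12, 20) = (49, 32, 11).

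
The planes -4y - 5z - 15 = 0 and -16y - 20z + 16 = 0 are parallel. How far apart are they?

19/√41

Divide the second equation by 4 to match normals: -4y - 5z = -4.
Both planes have normal n = (0, -4, -5), |n| = √41. Any point on the first plane is at distance |(-4) − 15|/|n| = 19/√41 from the second.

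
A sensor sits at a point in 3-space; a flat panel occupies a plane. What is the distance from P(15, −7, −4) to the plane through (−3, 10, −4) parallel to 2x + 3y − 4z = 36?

15/√29

Parallel planes share the normal n = (2, 3, −4); since (−3, 10, −4) lies on the plane, its equation is 2x + 3y − 4z = 40.
n = (2, 3, −4); n·P − 40 = -15; |n| = √29; distance = 15/√29.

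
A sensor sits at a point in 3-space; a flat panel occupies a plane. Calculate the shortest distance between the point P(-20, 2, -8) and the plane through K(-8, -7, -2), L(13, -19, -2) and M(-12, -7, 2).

1

KL = (21, -12, 0) and KM = (-4, 0, 4), so a normal is n = KL × KM = (-48, -84, -48).
n = (-48, -84, -48); n·P − 1068 = 108; |n| = 108; distance = 108/108 = 1.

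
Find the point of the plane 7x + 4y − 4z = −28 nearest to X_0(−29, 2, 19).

(-8, 14, 7)

The perpendicular from X_0 has direction n = (7, 4, −4): r = (−29, 2, 19) + λ(7, 4, −4).
Substitute into the plane: n·(X_0 + λn) = -28 gives -271 + 81λ = -28, so λ = 3.
Foot = (−29, 2, 19) + 3·(7, 4, −4) = (−8, 14, 7).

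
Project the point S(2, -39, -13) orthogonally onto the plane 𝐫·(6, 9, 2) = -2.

(20, -12, -7)

n = (6, 9, 2), |n|² = 121, and n·S − (-2) = -363.
t = -363/121 = -3, so the foot is S − t·n = (2, -39, -13) − (-3)·(6, 9, 2) = (20, -12, -7).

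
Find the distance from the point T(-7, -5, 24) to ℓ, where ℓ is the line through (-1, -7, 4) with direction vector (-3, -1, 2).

Direction vector d = (-3, -1, 2).
AP = (-6, 2, 20), and AP × d = (24, -48, 12).
|AP × d|² = 3024 and |d|² = 14, so the distance is √(3024/14) = √216 = 6√6.

6√6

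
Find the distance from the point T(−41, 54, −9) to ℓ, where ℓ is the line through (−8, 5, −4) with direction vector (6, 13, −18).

Direction vector d = (6, 13, −18).
AP = (−33, 49, −5), and AP × d = (−817, −624, −723).
|AP × d|² = 1579594 and |d|² = 529, so the distance is √(1579594/529) = √2986.

√2986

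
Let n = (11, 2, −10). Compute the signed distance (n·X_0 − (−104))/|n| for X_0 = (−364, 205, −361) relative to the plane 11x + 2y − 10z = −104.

n·X_0 − (-104) = 120.
|n| = 15, so the signed distance is 120/15 = 8.

8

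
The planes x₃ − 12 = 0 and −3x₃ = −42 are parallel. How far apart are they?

2

Divide the second equation by -3 to match normals: x₃ = 14.
With common normal n = (0, 0, 1) (|n| = 1), the distance is |12 − 14|/|n| = 2/1 = 2.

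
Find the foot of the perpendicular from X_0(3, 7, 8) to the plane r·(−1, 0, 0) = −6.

The perpendicular from X_0 has direction n = (−1, 0, 0): r = (3, 7, 8) + t(−1, 0, 0).
Substitute into the plane: n·(X_0 + tn) = -6 gives -3 + 1t = -6, so t = -3.
Foot = (3, 7, 8) + (-3)·(−1, 0, 0) = (6, 7, 8).

(6, 7, 8)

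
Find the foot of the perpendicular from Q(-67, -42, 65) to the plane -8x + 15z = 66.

(-27, -42, -10)

n = (-8, 0, 15), |n|² = 289, and n·Q − 66 = 1445.
t = 1445/289 = 5, so the foot is Q − t·n = (-67, -42, 65) − 5·(-8, 0, 15) = (-27, -42, -10).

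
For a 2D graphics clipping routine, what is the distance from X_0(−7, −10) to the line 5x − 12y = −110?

15

The normal to the line is n = (5, −12) with |n| = 13.
|n·X_0 − (-110)| = |85 − (-110)| = 195, so the distance is 195/13 = 15.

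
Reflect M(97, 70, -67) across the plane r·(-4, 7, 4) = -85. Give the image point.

n = (-4, 7, 4), |n|² = 81, n·M − (-85) = -81, so t = -81/81 = -1.
Foot F = M − (-1)·n = (93, 77, -63); the reflection is 2F − M = (89, 84, -59).

(89, 84, -59)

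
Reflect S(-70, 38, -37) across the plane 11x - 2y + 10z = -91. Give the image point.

(40, 18, 63)

With n = (11, -2, 10), the signed offset is (n·S − (-91))/|n|² = -1125/225 = -5.
S' = S − 2t·n = (-70, 38, -37) − (-10)·(11, -2, 10) = (40, 18, 63).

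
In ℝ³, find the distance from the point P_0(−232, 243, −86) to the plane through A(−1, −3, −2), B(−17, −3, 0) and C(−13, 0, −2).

AB = (−16, 0, 2) and AC = (−12, 3, 0), so a normal is n = AB × AC = (−6, −24, −48).
Then n·(−232, 243, −86) − 174 = −486.
|n| = √(36 + 576 + 2304) = 54, so the distance is |-486|/54 = 9.

9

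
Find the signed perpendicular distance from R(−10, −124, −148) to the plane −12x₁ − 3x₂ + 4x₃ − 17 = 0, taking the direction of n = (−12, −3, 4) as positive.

n·R − 17 = -117.
|n| = 13, so the signed distance is -117/13 = -9.

-9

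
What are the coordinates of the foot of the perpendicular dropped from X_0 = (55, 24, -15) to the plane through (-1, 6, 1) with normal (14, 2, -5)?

n = (14, 2, -5), |n|² = 225, and n·X_0 − (-7) = 900.
t = 900/225 = 4, so the foot is X_0 − t·n = (55, 24, -15) − 4·(14, 2, -5) = (-1, 16, 5).

(-1, 16, 5)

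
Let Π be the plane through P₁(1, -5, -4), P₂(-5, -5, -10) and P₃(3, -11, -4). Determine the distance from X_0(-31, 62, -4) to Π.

29√19/19

P₁P₂ = (-6, 0, -6) and P₁P₃ = (2, -6, 0), so a normal is n = P₁P₂ × P₁P₃ = (-36, -12, 36).
Then n·(-31, 62, -4) - (-120) = 348.
|n| = √(1296 + 144 + 1296) = 12√19, so the distance is |348|/(12√19) = 29√19/19.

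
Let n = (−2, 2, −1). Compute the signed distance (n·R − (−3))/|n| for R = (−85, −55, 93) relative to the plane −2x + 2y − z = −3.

-10

n·R − (-3) = -30.
|n| = 3, so the signed distance is -30/3 = -10.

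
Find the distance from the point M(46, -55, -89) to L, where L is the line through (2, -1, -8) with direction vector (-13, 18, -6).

Direction vector d = (-13, 18, -6).
AP = (44, -54, -81), and AP × d = (1782, 1317, 90).
|AP × d|² = 4918113 and |d|² = 529, so the distance is √(4918113/529) = √9297 = 3√1033.

3√1033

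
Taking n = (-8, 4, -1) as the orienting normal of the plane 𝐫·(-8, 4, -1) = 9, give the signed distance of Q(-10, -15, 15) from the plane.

-4/9

n·Q − 9 = -4.
|n| = 9, so the signed distance is -4/9.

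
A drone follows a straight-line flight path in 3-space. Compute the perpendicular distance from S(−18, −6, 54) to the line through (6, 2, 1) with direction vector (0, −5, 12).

√745

Direction vector d = (0, −5, 12).
AP = (−24, −8, 53); AP·d = 676, |AP|² = 3449, |d|² = 169.
distance² = |AP|² − (AP·d)²/|d|² = 3449 − 456976/169 = 745, so the distance is √745.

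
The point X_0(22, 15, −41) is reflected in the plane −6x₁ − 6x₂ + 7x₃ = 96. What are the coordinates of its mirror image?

With n = (−6, −6, 7), the signed offset is (n·X_0 − 96)/|n|² = -605/121 = -5.
X_0' = X_0 − 2t·n = (22, 15, −41) − (-10)·(−6, −6, 7) = (−38, −45, 29).

(-38, -45, 29)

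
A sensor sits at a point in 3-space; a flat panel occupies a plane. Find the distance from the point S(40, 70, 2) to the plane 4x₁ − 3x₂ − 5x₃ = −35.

d = |4·40 + (-3)·70 + (-5)·2 − (-35)| / √(16 + 9 + 25) = |-25| / (5√2) = 5/√2.

5/√2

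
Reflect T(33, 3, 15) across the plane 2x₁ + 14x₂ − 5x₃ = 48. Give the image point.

With n = (2, 14, −5), the signed offset is (n·T − 48)/|n|² = -15/225 = -1/15.
T' = T − 2t·n = (33, 3, 15) − (-2/15)·(2, 14, −5) = (499/15, 73/15, 43/3).

(499/15, 73/15, 43/3)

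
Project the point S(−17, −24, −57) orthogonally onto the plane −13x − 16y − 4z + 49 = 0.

(9, 8, -49)

n = (−13, −16, −4), |n|² = 441, and n·S − (-49) = 882.
t = 882/441 = 2, so the foot is S − t·n = (−17, −24, −57) − 2·(−13, −16, −4) = (9, 8, −49).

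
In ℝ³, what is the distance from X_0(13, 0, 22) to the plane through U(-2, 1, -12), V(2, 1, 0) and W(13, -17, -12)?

UV = (4, 0, 12) and UW = (15, -18, 0), so a normal is n = UV × UW = (216, 180, -72).
d = |216·13 + 180·0 + (-72)·22 − 612| / √(46656 + 32400 + 5184) = |612| / (36√65) = 17/√65.

17/√65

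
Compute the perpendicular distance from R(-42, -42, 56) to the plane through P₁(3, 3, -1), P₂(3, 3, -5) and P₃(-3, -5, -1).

9

P₁P₂ = (0, 0, -4) and P₁P₃ = (-6, -8, 0), so a normal is n = P₁P₂ × P₁P₃ = (-32, 24, 0).
Then n·(-42, -42, 56) - (-24) = 360.
|n| = √(1024 + 576 + 0) = 40, so the distance is |360|/40 = 9.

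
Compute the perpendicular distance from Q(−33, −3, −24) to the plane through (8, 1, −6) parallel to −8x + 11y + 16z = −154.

4/21

Parallel planes share the normal n = (−8, 11, 16); since (8, 1, −6) lies on the plane, its equation is −8x + 11y + 16z = -149.
Then n·(−33, −3, −24) − (−149) = −4.
|n| = √(64 + 121 + 256) = 21, so the distance is |-4|/21 = 4/21.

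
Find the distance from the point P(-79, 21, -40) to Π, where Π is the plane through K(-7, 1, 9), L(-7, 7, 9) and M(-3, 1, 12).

4

KL = (0, 6, 0) and KM = (4, 0, 3), so a normal is n = KL × KM = (18, 0, -24).
Then n·(-79, 21, -40) - (-342) = -120.
|n| = √(324 + 0 + 576) = 30, so the distance is |-120|/30 = 4.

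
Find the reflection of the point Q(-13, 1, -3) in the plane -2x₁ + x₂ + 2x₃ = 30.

(-17, 3, 1)

With n = (-2, 1, 2), the signed offset is (n·Q − 30)/|n|² = -9/9 = -1.
Q' = Q − 2t·n = (-13, 1, -3) − (-2)·(-2, 1, 2) = (-17, 3, 1).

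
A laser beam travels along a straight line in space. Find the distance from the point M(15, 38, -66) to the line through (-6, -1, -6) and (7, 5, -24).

A direction vector is d = (13, 6, -18).
AP = (21, 39, -60), and AP × d = (-342, -402, -381).
|AP × d|² = 423729 and |d|² = 529, so the distance is √(423729/529) = √801 = 3√89.

3√89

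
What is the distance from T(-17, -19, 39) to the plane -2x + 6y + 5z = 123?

8/√65

Normal vector n = (-2, 6, 5), and n·(-17, -19, 39) - 123 = -8.
|n| = √(4 + 36 + 25) = √65, so the distance is |-8|/√65 = 8√65/65.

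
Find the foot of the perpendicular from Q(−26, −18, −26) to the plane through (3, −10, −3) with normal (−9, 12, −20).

n = (−9, 12, −20), |n|² = 625, and n·Q − (-87) = 625.
t = 625/625 = 1, so the foot is Q − t·n = (−26, −18, −26) − 1·(−9, 12, −20) = (−17, −30, −6).

(-17, -30, -6)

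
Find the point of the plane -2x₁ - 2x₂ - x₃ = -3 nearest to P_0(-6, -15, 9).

(2, -7, 13)

n = (-2, -2, -1), |n|² = 9, and n·P_0 − (-3) = 36.
t = 36/9 = 4, so the foot is P_0 − t·n = (-6, -15, 9) − 4·(-2, -2, -1) = (2, -7, 13).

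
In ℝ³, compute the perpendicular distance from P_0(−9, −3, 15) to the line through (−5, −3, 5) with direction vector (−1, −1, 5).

2√2

Direction vector d = (−1, −1, 5).
AP = (−4, 0, 10), and AP × d = (10, 10, 4).
|AP × d|² = 216 and |d|² = 27, so the distance is √(216/27) = √8 = 2√2.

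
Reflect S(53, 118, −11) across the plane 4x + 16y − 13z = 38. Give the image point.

(13, -42, 119)

With n = (4, 16, −13), the signed offset is (n·S − 38)/|n|² = 2205/441 = 5.
S' = S − 2t·n = (53, 118, −11) − 10·(4, 16, −13) = (13, −42, 119).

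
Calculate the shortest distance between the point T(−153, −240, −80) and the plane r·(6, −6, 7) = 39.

7

Normal vector n = (6, −6, 7), and n·(−153, −240, −80) − 39 = −77.
|n| = √(36 + 36 + 49) = 11, so the distance is |-77|/11 = 7.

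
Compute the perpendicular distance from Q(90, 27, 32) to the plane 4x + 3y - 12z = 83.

2

d = |4·90 + 3·27 + (-12)·32 − 83| / √(16 + 9 + 144) = |-26| / 13 = 2.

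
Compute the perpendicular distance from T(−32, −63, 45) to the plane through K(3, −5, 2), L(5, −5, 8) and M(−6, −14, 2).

26/√19

KL = (2, 0, 6) and KM = (−9, −9, 0), so a normal is n = KL × KM = (54, −54, −18).
Then n·(−32, −63, 45) − 396 = 468.
|n| = √(2916 + 2916 + 324) = 18√19, so the distance is |468|/(18√19) = 26/√19.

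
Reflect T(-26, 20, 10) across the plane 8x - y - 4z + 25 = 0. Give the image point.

With n = (8, -1, -4), the signed offset is (n·T − (-25))/|n|² = -243/81 = -3.
T' = T − 2t·n = (-26, 20, 10) − (-6)·(8, -1, -4) = (22, 14, -14).

(22, 14, -14)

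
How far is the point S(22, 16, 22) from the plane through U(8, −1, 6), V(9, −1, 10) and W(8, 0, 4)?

UV = (1, 0, 4) and UW = (0, 1, −2), so a normal is n = UV × UW = (−4, 2, 1).
Then n·(22, 16, 22) − (−28) = −6.
|n| = √(16 + 4 + 1) = √21, so the distance is |-6|/√21 = 2√21/7.

6/√21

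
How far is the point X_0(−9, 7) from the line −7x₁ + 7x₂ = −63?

d = |(-7)·(-9) + 7·7 − (-63)| / √(49 + 49) = |175|/(7√2) = 25/√2.

25√2/2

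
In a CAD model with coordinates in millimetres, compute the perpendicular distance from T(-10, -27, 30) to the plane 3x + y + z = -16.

Normal vector n = (3, 1, 1), and n·(-10, -27, 30) - (-16) = -11.
|n| = √(9 + 1 + 1) = √11, so the distance is |-11|/√11 = √11.

√11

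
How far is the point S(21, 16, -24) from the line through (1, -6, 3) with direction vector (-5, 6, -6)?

Direction vector d = (-5, 6, -6).
AP = (20, 22, -27); AP·d = 194, |AP|² = 1613, |d|² = 97.
distance² = |AP|² − (AP·d)²/|d|² = 1613 − 37636/97 = 1225, so the distance is 35.

35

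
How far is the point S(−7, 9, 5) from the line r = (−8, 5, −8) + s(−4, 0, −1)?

13

Direction vector d = (−4, 0, −1).
AP = (1, 4, 13), and AP × d = (−4, −51, 16).
|AP × d|² = 2873 and |d|² = 17, so the distance is √(2873/17) = √169 = 13.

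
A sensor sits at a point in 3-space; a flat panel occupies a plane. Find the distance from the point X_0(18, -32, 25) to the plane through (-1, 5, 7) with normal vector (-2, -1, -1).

19/√6

The plane has equation n·(r − (-1, 5, 7)) = 0, i.e. n·r = -10.
d = |(-2)·18 + (-1)·(-32) + (-1)·25 − (-10)| / √(4 + 1 + 1) = |-19| / √6 = 19√6/6.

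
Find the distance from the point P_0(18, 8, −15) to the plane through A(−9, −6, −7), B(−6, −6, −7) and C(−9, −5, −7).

AB = (3, 0, 0) and AC = (0, 1, 0), so a normal is n = AB × AC = (0, 0, 3).
n = (0, 0, 3); n·P − (-21) = -24; |n| = 3; distance = 24/3 = 8.

8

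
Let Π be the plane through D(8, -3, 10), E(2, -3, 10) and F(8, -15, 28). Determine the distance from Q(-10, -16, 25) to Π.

9/√13

DE = (-6, 0, 0) and DF = (0, -12, 18), so a normal is n = DE × DF = (0, 108, 72).
n = (0, 108, 72); n·P − 396 = -324; |n| = 36√13; distance = 324/(36√13) = 9√13/13.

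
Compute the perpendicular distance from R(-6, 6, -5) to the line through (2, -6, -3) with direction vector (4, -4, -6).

Direction vector d = (4, -4, -6).
AP = (-8, 12, -2); AP·d = -68, |AP|² = 212, |d|² = 68.
distance² = |AP|² − (AP·d)²/|d|² = 212 − 4624/68 = 144, so the distance is 12.

12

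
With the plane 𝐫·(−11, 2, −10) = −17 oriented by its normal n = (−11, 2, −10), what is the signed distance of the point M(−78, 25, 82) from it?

n·M − (-17) = 105.
|n| = 15, so the signed distance is 105/15 = 7.

7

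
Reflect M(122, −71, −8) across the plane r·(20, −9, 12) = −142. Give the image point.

(-78, 19, -128)

n = (20, −9, 12), |n|² = 625, n·M − (-142) = 3125, so t = 3125/625 = 5.
Foot F = M − 5·n = (22, −26, −68); the reflection is 2F − M = (−78, 19, −128).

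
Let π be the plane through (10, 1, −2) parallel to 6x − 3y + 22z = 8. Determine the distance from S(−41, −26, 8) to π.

5/23

Parallel planes share the normal n = (6, −3, 22); since (10, 1, −2) lies on the plane, its equation is 6x − 3y + 22z = 13.
n = (6, −3, 22); n·P − 13 = -5; |n| = 23; distance = 5/23.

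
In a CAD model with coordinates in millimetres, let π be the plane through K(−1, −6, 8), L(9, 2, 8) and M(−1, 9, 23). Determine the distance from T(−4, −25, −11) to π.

KL = (10, 8, 0) and KM = (0, 15, 15), so a normal is n = KL × KM = (120, −150, 150).
d = |120·(-4) + (-150)·(-25) + 150·(-11) − 1980| / √(14400 + 22500 + 22500) = |-360| / (30√66) = 12/√66.

2√66/11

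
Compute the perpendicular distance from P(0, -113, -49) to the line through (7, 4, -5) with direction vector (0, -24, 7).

√5674

Direction vector d = (0, -24, 7).
AP = (-7, -117, -44); AP·d = 2500, |AP|² = 15674, |d|² = 625.
distance² = |AP|² − (AP·d)²/|d|² = 15674 − 6250000/625 = 5674, so the distance is √5674.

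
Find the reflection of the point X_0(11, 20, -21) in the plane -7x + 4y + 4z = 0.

(-3, 28, -13)

With n = (-7, 4, 4), the signed offset is (n·X_0 − 0)/|n|² = -81/81 = -1.
X_0' = X_0 − 2t·n = (11, 20, -21) − (-2)·(-7, 4, 4) = (-3, 28, -13).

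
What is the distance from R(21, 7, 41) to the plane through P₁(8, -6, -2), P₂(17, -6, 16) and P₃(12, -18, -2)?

P₁P₂ = (9, 0, 18) and P₁P₃ = (4, -12, 0), so a normal is n = P₁P₂ × P₁P₃ = (216, 72, -108).
d = |216·21 + 72·7 + (-108)·41 − 1512| / √(46656 + 5184 + 11664) = |-900| / 252 = 25/7.

25/7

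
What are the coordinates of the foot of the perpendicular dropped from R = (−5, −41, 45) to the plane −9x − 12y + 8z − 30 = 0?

(22, -5, 21)

n = (−9, −12, 8), |n|² = 289, and n·R − 30 = 867.
t = 867/289 = 3, so the foot is R − t·n = (−5, −41, 45) − 3·(−9, −12, 8) = (22, −5, 21).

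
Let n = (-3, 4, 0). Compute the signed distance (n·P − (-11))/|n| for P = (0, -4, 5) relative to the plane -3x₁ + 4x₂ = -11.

n·P − (-11) = -5.
|n| = 5, so the signed distance is -5/5 = -1.

-1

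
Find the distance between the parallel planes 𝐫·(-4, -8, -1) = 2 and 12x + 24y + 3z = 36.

14/9

Divide the second equation by -3 to match normals: -4x - 8y - z = -12.
With common normal n = (-4, -8, -1) (|n| = 9), the distance is |2 − (-12)|/|n| = 14/9.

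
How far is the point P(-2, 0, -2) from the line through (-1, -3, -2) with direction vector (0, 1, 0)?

Direction vector d = (0, 1, 0).
AP = (-1, 3, 0); AP·d = 3, |AP|² = 10, |d|² = 1.
distance² = |AP|² − (AP·d)²/|d|² = 10 − 9/1 = 1, so the distance is 1.

1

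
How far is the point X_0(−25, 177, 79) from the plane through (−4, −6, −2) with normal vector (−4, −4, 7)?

9

The plane has equation n·(r − (−4, −6, −2)) = 0, i.e. n·r = 26.
d = |(-4)·(-25) + (-4)·177 + 7·79 − 26| / √(16 + 16 + 49) = |-81| / 9 = 9.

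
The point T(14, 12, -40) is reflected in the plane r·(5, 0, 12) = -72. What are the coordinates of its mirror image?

n = (5, 0, 12), |n|² = 169, n·T − (-72) = -338, so t = -338/169 = -2.
Foot F = T − (-2)·n = (24, 12, -16); the reflection is 2F − T = (34, 12, 8).

(34, 12, 8)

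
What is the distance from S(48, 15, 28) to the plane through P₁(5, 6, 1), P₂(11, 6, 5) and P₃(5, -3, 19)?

P₁P₂ = (6, 0, 4) and P₁P₃ = (0, -9, 18), so a normal is n = P₁P₂ × P₁P₃ = (36, -108, -54).
Then n·(48, 15, 28) - (-522) = -882.
|n| = √(1296 + 11664 + 2916) = 126, so the distance is |-882|/126 = 7.

7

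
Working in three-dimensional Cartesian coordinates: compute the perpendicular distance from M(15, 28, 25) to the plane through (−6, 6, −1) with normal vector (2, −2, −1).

The plane has equation n·(r − (−6, 6, −1)) = 0, i.e. n·r = -23.
d = |2·15 + (-2)·28 + (-1)·25 − (-23)| / √(4 + 4 + 1) = |-28| / 3 = 28/3.

28/3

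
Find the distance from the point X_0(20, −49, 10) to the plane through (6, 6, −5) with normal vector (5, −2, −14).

2

The plane has equation n·(r − (6, 6, −5)) = 0, i.e. n·r = 88.
Then n·(20, −49, 10) − 88 = −30.
|n| = √(25 + 4 + 196) = 15, so the distance is |-30|/15 = 2.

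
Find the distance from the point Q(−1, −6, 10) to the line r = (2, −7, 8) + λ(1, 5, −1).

Direction vector d = (1, 5, −1).
AP = (−3, 1, 2), and AP × d = (−11, −1, −16).
|AP × d|² = 378 and |d|² = 27, so the distance is √(378/27) = √14.

√14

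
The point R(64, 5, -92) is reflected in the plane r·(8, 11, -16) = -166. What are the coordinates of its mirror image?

With n = (8, 11, -16), the signed offset is (n·R − (-166))/|n|² = 2205/441 = 5.
R' = R − 2t·n = (64, 5, -92) − 10·(8, 11, -16) = (-16, -105, 68).

(-16, -105, 68)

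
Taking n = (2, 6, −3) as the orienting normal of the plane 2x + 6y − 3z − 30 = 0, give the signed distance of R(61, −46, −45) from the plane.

-7

n·R − 30 = -49.
|n| = 7, so the signed distance is -49/7 = -7.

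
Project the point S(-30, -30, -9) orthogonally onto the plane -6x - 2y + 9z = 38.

(-24, -28, -18)

n = (-6, -2, 9), |n|² = 121, and n·S − 38 = 121.
t = 121/121 = 1, so the foot is S − t·n = (-30, -30, -9) − 1·(-6, -2, 9) = (-24, -28, -18).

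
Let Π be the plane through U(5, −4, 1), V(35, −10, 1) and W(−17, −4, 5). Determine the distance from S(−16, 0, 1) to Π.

2/15

UV = (30, −6, 0) and UW = (−22, 0, 4), so a normal is n = UV × UW = (−24, −120, −132).
Then n·(−16, 0, 1) − 228 = 24.
|n| = √(576 + 14400 + 17424) = 180, so the distance is |24|/180 = 2/15.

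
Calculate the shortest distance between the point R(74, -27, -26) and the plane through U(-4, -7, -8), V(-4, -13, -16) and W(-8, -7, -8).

UV = (0, -6, -8) and UW = (-4, 0, 0), so a normal is n = UV × UW = (0, 32, -24).
Then n·(74, -27, -26) - (-32) = -208.
|n| = √(0 + 1024 + 576) = 40, so the distance is |-208|/40 = 26/5.

26/5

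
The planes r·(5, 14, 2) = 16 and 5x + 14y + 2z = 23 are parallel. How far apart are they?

Both planes have normal n = (5, 14, 2), |n| = 15. Any point on the first plane is at distance |23 − 16|/|n| = 7/15 from the second.

7/15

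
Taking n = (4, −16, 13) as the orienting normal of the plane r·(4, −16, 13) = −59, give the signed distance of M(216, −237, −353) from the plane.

n·M − (-59) = 126.
|n| = 21, so the signed distance is 126/21 = 6.

6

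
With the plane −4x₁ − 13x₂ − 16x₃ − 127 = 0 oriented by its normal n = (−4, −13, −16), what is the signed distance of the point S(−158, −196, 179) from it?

n·S − 127 = 189.
|n| = 21, so the signed distance is 189/21 = 9.

9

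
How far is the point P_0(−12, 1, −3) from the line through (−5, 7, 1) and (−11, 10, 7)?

A direction vector is d = (−6, 3, 6).
AP = (−7, −6, −4); AP·d = 0, |AP|² = 101, |d|² = 81.
distance² = |AP|² − (AP·d)²/|d|² = 101 − 0/81 = 101, so the distance is √101.

√101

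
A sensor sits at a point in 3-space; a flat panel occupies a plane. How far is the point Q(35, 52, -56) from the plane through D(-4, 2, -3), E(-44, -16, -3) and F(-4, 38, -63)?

DE = (-40, -18, 0) and DF = (0, 36, -60), so a normal is n = DE × DF = (1080, -2400, -1440).
Then n·(35, 52, -56) - (-4800) = -1560.
|n| = √(1166400 + 5760000 + 2073600) = 3000, so the distance is |-1560|/3000 = 13/25.

13/25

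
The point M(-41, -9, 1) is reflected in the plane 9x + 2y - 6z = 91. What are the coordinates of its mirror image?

With n = (9, 2, -6), the signed offset is (n·M − 91)/|n|² = -484/121 = -4.
M' = M − 2t·n = (-41, -9, 1) − (-8)·(9, 2, -6) = (31, 7, -47).

(31, 7, -47)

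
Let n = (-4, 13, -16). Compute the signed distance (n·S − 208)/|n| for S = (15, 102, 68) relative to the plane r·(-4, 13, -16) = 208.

-10/7

n·S − 208 = -30.
|n| = 21, so the signed distance is -30/21 = -10/7.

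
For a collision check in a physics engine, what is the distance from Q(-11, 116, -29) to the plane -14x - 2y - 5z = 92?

5/3

n = (-14, -2, -5); n·P − 92 = -25; |n| = 15; distance = 25/15 = 5/3.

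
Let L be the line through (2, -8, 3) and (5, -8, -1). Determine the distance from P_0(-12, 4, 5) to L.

A direction vector is d = (3, 0, -4).
AP = (-14, 12, 2); AP·d = -50, |AP|² = 344, |d|² = 25.
distance² = |AP|² − (AP·d)²/|d|² = 344 − 2500/25 = 244, so the distance is 2√61.

2√61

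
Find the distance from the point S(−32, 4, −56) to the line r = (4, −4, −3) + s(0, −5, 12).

Direction vector d = (0, −5, 12).
AP = (−36, 8, −53), and AP × d = (−169, 432, 180).
|AP × d|² = 247585 and |d|² = 169, so the distance is √(247585/169) = √1465.

√1465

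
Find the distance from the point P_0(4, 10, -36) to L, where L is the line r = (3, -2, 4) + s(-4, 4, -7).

Direction vector d = (-4, 4, -7).
AP = (1, 12, -40), and AP × d = (76, 167, 52).
|AP × d|² = 36369 and |d|² = 81, so the distance is √(36369/81) = √449.

√449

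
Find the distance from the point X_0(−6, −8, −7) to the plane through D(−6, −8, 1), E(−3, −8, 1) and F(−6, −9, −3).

DE = (3, 0, 0) and DF = (0, −1, −4), so a normal is n = DE × DF = (0, 12, −3).
n = (0, 12, −3); n·P − (-99) = 24; |n| = 3√17; distance = 24/(3√17) = 8√17/17.

8√17/17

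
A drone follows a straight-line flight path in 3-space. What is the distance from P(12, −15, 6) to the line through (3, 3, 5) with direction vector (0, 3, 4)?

Direction vector d = (0, 3, 4).
AP = (9, −18, 1); AP·d = -50, |AP|² = 406, |d|² = 25.
distance² = |AP|² − (AP·d)²/|d|² = 406 − 2500/25 = 306, so the distance is 3√34.

3√34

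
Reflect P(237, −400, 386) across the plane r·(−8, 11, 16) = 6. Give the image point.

With n = (−8, 11, 16), the signed offset is (n·P − 6)/|n|² = -126/441 = -2/7.
P' = P − 2t·n = (237, −400, 386) − (-4/7)·(−8, 11, 16) = (1627/7, −2756/7, 2766/7).

(1627/7, -2756/7, 2766/7)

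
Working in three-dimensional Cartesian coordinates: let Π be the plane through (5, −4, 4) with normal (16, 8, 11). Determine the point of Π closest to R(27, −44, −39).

(43, -36, -28)

The perpendicular from R has direction n = (16, 8, 11): r = (27, −44, −39) + μ(16, 8, 11).
Substitute into the plane: n·(R + μn) = 92 gives -349 + 441μ = 92, so μ = 1.
Foot = (27, −44, −39) + 1·(16, 8, 11) = (43, −36, −28).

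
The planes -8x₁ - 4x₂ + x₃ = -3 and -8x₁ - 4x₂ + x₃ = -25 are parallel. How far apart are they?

22/9

With common normal n = (-8, -4, 1) (|n| = 9), the distance is |(-3) − (-25)|/|n| = 22/9.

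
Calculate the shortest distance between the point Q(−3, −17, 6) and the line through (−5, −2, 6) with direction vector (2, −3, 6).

6√5

Direction vector d = (2, −3, 6).
AP = (2, −15, 0), and AP × d = (−90, −12, 24).
|AP × d|² = 8820 and |d|² = 49, so the distance is √(8820/49) = √180 = 6√5.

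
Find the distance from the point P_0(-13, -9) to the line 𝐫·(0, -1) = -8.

The normal to the line is n = (0, -1) with |n| = 1.
|n·P_0 − (-8)| = |9 − (-8)| = 17, so the distance is 17/1 = 17.

17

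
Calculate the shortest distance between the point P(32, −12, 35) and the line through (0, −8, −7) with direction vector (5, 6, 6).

Direction vector d = (5, 6, 6).
AP = (32, −4, 42), and AP × d = (−276, 18, 212).
|AP × d|² = 121444 and |d|² = 97, so the distance is √(121444/97) = √1252 = 2√313.

2√313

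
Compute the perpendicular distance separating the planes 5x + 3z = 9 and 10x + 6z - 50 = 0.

Divide the second equation by 2 to match normals: 5x + 3z = 25.
With common normal n = (5, 0, 3) (|n| = √34), the distance is |9 − 25|/|n| = 16/√34.

16/√34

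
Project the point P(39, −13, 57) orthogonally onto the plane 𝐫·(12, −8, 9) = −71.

(-9, 19, 21)

The perpendicular from P has direction n = (12, −8, 9): r = (39, −13, 57) + t(12, −8, 9).
Substitute into the plane: n·(P + tn) = -71 gives 1085 + 289t = -71, so t = -4.
Foot = (39, −13, 57) + (-4)·(12, −8, 9) = (−9, 19, 21).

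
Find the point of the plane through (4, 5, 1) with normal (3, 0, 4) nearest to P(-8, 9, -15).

n = (3, 0, 4), |n|² = 25, and n·P − 16 = -100.
t = -100/25 = -4, so the foot is P − t·n = (-8, 9, -15) − (-4)·(3, 0, 4) = (4, 9, 1).

(4, 9, 1)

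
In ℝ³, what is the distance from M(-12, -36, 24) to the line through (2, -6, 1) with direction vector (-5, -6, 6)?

√73

Direction vector d = (-5, -6, 6).
AP = (-14, -30, 23), and AP × d = (-42, -31, -66).
|AP × d|² = 7081 and |d|² = 97, so the distance is √(7081/97) = √73.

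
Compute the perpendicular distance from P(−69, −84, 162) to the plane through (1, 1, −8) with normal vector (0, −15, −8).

The plane has equation n·(r − (1, 1, −8)) = 0, i.e. n·r = 49.
n = (0, −15, −8); n·P − 49 = -85; |n| = 17; distance = 85/17 = 5.

5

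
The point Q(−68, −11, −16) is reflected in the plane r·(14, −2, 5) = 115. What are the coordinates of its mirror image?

n = (14, −2, 5), |n|² = 225, n·Q − 115 = -1125, so t = -1125/225 = -5.
Foot F = Q − (-5)·n = (2, −21, 9); the reflection is 2F − Q = (72, −31, 34).

(72, -31, 34)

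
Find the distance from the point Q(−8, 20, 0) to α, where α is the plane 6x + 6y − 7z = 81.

9/11

Normal vector n = (6, 6, −7), and n·(−8, 20, 0) − 81 = −9.
|n| = √(36 + 36 + 49) = 11, so the distance is |-9|/11 = 9/11.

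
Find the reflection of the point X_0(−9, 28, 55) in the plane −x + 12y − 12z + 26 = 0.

(-11, 52, 31)

With n = (−1, 12, −12), the signed offset is (n·X_0 − (-26))/|n|² = -289/289 = -1.
X_0' = X_0 − 2t·n = (−9, 28, 55) − (-2)·(−1, 12, −12) = (−11, 52, 31).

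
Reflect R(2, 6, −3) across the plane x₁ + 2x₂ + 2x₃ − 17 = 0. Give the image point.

With n = (1, 2, 2), the signed offset is (n·R − 17)/|n|² = -9/9 = -1.
R' = R − 2t·n = (2, 6, −3) − (-2)·(1, 2, 2) = (4, 10, 1).

(4, 10, 1)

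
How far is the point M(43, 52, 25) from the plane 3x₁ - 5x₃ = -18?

11√34/17

Normal vector n = (3, 0, -5), and n·(43, 52, 25) - (-18) = 22.
|n| = √(9 + 0 + 25) = √34, so the distance is |22|/√34 = 22/√34.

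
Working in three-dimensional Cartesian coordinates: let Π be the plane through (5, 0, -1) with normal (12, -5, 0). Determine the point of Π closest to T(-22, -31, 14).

n = (12, -5, 0), |n|² = 169, and n·T − 60 = -169.
t = -169/169 = -1, so the foot is T − t·n = (-22, -31, 14) − (-1)·(12, -5, 0) = (-10, -36, 14).

(-10, -36, 14)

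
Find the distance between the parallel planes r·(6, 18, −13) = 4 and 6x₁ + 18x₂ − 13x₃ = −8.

Both planes have normal n = (6, 18, −13), |n| = 23. Any point on the first plane is at distance |(-8) − 4|/|n| = 12/23 from the second.

12/23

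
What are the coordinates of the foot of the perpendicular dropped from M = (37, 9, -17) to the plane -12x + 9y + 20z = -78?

The perpendicular from M has direction n = (-12, 9, 20): r = (37, 9, -17) + t(-12, 9, 20).
Substitute into the plane: n·(M + tn) = -78 gives -703 + 625t = -78, so t = 1.
Foot = (37, 9, -17) + 1·(-12, 9, 20) = (25, 18, 3).

(25, 18, 3)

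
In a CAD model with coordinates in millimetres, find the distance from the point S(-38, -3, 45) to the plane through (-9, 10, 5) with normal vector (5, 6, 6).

The plane has equation n·(r − (-9, 10, 5)) = 0, i.e. n·r = 45.
d = |5·(-38) + 6·(-3) + 6·45 − 45| / √(25 + 36 + 36) = |17| / √97 = 17/√97.

17√97/97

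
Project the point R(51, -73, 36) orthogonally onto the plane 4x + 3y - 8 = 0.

(1367/25, -1756/25, 36)

The perpendicular from R has direction n = (4, 3, 0): r = (51, -73, 36) + t(4, 3, 0).
Substitute into the plane: n·(R + tn) = 8 gives -15 + 25t = 8, so t = 23/25.
Foot = (51, -73, 36) + (23/25)·(4, 3, 0) = (1367/25, -1756/25, 36).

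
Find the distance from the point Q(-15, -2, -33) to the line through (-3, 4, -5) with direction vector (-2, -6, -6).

2√70

Direction vector d = (-2, -6, -6).
AP = (-12, -6, -28); AP·d = 228, |AP|² = 964, |d|² = 76.
distance² = |AP|² − (AP·d)²/|d|² = 964 − 51984/76 = 280, so the distance is 2√70.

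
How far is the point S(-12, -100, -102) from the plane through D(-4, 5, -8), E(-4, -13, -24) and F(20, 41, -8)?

6

DE = (0, -18, -16) and DF = (24, 36, 0), so a normal is n = DE × DF = (576, -384, 432).
Then n·(-12, -100, -102) - (-7680) = -4896.
|n| = √(331776 + 147456 + 186624) = 816, so the distance is |-4896|/816 = 6.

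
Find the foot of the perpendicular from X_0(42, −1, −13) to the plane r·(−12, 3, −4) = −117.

(18, 5, -21)

n = (−12, 3, −4), |n|² = 169, and n·X_0 − (-117) = -338.
t = -338/169 = -2, so the foot is X_0 − t·n = (42, −1, −13) − (-2)·(−12, 3, −4) = (18, 5, −21).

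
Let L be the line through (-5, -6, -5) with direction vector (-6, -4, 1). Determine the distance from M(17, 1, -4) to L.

Direction vector d = (-6, -4, 1).
AP = (22, 7, 1), and AP × d = (11, -28, -46).
|AP × d|² = 3021 and |d|² = 53, so the distance is √(3021/53) = √57.

√57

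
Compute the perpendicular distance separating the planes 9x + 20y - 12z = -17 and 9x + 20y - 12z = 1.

18/25

Both planes have normal n = (9, 20, -12), |n| = 25. Any point on the first plane is at distance |1 − (-17)|/|n| = 18/25 from the second.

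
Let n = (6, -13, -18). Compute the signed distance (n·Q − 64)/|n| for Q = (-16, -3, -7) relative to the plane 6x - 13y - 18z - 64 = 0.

n·Q − 64 = 5.
|n| = 23, so the signed distance is 5/23.

5/23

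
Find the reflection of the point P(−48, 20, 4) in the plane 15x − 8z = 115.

With n = (15, 0, −8), the signed offset is (n·P − 115)/|n|² = -867/289 = -3.
P' = P − 2t·n = (−48, 20, 4) − (-6)·(15, 0, −8) = (42, 20, −44).

(42, 20, -44)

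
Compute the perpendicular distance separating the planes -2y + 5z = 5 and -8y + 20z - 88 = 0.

Divide the second equation by 4 to match normals: -2y + 5z = 22.
With common normal n = (0, -2, 5) (|n| = √29), the distance is |5 − 22|/|n| = 17/√29 = 17√29/29.

17√29/29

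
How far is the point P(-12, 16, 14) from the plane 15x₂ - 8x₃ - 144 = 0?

16/17

n = (0, 15, -8); n·P − 144 = -16; |n| = 17; distance = 16/17.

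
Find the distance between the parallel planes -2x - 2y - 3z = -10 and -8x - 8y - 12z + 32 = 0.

2/√17

Divide the second equation by 4 to match normals: -2x - 2y - 3z = -8.
With common normal n = (-2, -2, -3) (|n| = √17), the distance is |(-10) − (-8)|/|n| = 2/√17 = 2√17/17.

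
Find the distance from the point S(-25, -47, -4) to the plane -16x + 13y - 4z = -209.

2/3

Normal vector n = (-16, 13, -4), and n·(-25, -47, -4) - (-209) = 14.
|n| = √(256 + 169 + 16) = 21, so the distance is |14|/21 = 2/3.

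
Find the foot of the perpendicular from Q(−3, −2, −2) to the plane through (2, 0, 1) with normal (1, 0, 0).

(2, -2, -2)

The perpendicular from Q has direction n = (1, 0, 0): r = (−3, −2, −2) + t(1, 0, 0).
Substitute into the plane: n·(Q + tn) = 2 gives -3 + 1t = 2, so t = 5.
Foot = (−3, −2, −2) + 5·(1, 0, 0) = (2, −2, −2).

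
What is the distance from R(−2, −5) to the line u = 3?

The normal to the line is n = (1, 0) with |n| = 1.
|n·R − 3| = |-2 − 3| = 5, so the distance is 5/1 = 5.

5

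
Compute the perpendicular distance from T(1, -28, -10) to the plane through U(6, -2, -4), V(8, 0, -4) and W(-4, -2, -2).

UV = (2, 2, 0) and UW = (-10, 0, 2), so a normal is n = UV × UW = (4, -4, 20).
d = |4·1 + (-4)·(-28) + 20·(-10) − (-48)| / √(16 + 16 + 400) = |-36| / (12√3) = √3.

√3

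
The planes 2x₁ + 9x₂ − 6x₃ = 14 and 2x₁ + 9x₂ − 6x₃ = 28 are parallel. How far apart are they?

With common normal n = (2, 9, −6) (|n| = 11), the distance is |14 − 28|/|n| = 14/11.

14/11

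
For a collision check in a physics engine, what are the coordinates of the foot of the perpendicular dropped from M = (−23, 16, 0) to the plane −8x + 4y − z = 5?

n = (−8, 4, −1), |n|² = 81, and n·M − 5 = 243.
t = 243/81 = 3, so the foot is M − t·n = (−23, 16, 0) − 3·(−8, 4, −1) = (1, 4, 3).

(1, 4, 3)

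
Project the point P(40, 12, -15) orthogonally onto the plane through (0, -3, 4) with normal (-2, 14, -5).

The perpendicular from P has direction n = (-2, 14, -5): r = (40, 12, -15) + λ(-2, 14, -5).
Substitute into the plane: n·(P + λn) = -62 gives 163 + 225λ = -62, so λ = -1.
Foot = (40, 12, -15) + (-1)·(-2, 14, -5) = (42, -2, -10).

(42, -2, -10)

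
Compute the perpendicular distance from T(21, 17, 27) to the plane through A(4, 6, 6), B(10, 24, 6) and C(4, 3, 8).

17/7

AB = (6, 18, 0) and AC = (0, −3, 2), so a normal is n = AB × AC = (36, −12, −18).
d = |36·21 + (-12)·17 + (-18)·27 − (-36)| / √(1296 + 144 + 324) = |102| / 42 = 17/7.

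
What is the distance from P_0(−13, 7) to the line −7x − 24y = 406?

The normal to the line is n = (−7, −24) with |n| = 25.
|n·P_0 − 406| = |-77 − 406| = 483, so the distance is 483/25.

483/25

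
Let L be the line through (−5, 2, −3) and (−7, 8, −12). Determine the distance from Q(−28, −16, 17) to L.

A direction vector is d = (−2, 6, −9).
AP = (−23, −18, 20), and AP × d = (42, −247, −174).
|AP × d|² = 93049 and |d|² = 121, so the distance is √(93049/121) = √769.

√769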